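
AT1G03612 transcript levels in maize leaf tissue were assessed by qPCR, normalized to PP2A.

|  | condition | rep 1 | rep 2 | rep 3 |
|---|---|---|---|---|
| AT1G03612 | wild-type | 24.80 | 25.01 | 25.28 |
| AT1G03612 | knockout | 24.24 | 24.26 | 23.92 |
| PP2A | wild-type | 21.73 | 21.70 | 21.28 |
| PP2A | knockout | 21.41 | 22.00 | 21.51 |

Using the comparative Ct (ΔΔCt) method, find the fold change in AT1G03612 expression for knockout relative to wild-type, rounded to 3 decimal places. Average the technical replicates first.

Mean Ct: AT1G03612 wild-type 25.030; AT1G03612 knockout 24.140; PP2A wild-type 21.570; PP2A knockout 21.640
ΔCt(wild-type) = 25.030 − 21.570 = 3.460
ΔCt(knockout) = 24.140 − 21.640 = 2.500
ΔΔCt = 2.500 − 3.460 = -0.960
Fold change = 2^(−(-0.960)) = 2^0.960 = 1.9453

1.945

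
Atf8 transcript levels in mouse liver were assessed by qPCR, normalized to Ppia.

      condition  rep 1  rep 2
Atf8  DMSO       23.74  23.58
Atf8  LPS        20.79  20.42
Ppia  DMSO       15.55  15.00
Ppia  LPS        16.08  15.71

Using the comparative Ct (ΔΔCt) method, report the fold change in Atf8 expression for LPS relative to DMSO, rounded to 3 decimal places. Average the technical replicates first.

12.773

Mean Ct: Atf8 DMSO 23.660; Atf8 LPS 20.605; Ppia DMSO 15.275; Ppia LPS 15.895
ΔCt(DMSO) = 23.660 − 15.275 = 8.385
ΔCt(LPS) = 20.605 − 15.895 = 4.710
ΔΔCt = 4.710 − 8.385 = -3.675
Fold change = 2^(−(-3.675)) = 2^3.675 = 12.7728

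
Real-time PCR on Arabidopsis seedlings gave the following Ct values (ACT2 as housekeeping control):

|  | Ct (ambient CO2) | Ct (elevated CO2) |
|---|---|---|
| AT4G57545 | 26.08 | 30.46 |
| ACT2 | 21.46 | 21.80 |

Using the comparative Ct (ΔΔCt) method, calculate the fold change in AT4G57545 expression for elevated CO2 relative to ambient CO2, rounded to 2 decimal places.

0.06

ΔCt(ambient CO2) = 26.080 − 21.460 = 4.620
ΔCt(elevated CO2) = 30.460 − 21.800 = 8.660
ΔΔCt = 8.660 − 4.620 = 4.040
Fold change = 2^(−4.040) = 0.061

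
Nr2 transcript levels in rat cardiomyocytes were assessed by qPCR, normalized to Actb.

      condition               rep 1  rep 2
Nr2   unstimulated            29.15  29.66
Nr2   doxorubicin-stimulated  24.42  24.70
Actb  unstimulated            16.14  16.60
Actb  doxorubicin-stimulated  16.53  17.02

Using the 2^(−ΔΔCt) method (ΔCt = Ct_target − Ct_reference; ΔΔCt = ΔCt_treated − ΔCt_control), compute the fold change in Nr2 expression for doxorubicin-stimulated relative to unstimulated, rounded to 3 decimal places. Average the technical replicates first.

38.055

Mean Ct: Nr2 unstimulated 29.405; Nr2 doxorubicin-stimulated 24.560; Actb unstimulated 16.370; Actb doxorubicin-stimulated 16.775
ΔCt(unstimulated) = 29.405 − 16.370 = 13.035
ΔCt(doxorubicin-stimulated) = 24.560 − 16.775 = 7.785
ΔΔCt = 7.785 − 13.035 = -5.250
Fold change = 2^(−(-5.250)) = 2^5.250 = 38.0546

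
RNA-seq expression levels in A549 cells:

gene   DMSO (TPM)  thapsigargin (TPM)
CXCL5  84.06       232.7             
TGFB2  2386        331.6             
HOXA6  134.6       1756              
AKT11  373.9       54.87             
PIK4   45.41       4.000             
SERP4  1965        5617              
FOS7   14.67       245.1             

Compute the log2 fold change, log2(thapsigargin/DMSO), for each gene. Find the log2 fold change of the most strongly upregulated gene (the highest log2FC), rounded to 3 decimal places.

log2(232.7/84.06) = 1.469  (CXCL5)
log2(331.6/2386) = -2.847  (TGFB2)
log2(1756/134.6) = 3.706  (HOXA6)
log2(54.87/373.9) = -2.769  (AKT11)
log2(4.000/45.41) = -3.505  (PIK4)
log2(5617/1965) = 1.515  (SERP4)
log2(245.1/14.67) = 4.062  (FOS7)
FOS7 is most strongly upregulated.

4.062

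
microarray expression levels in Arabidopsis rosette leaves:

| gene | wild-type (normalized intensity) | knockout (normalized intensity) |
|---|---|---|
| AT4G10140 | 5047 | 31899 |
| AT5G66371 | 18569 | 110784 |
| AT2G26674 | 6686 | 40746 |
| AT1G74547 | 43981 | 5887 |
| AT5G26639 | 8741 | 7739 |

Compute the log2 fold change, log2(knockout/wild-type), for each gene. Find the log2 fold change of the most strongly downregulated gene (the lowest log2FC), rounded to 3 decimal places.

log2(31899/5047) = 2.660  (AT4G10140)
log2(110784/18569) = 2.577  (AT5G66371)
log2(40746/6686) = 2.607  (AT2G26674)
log2(5887/43981) = -2.901  (AT1G74547)
log2(7739/8741) = -0.176  (AT5G26639)
AT1G74547 is most strongly downregulated.

-2.901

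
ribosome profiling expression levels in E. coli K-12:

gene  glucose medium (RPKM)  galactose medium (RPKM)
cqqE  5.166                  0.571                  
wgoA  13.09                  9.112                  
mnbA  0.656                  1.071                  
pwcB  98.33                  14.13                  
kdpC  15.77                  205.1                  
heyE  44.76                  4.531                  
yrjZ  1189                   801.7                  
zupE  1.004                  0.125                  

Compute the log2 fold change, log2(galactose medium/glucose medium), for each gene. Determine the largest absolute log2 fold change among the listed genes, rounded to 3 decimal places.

log2(0.571/5.166) = -3.177  (cqqE)
log2(9.112/13.09) = -0.523  (wgoA)
log2(1.071/0.656) = 0.707  (mnbA)
log2(14.13/98.33) = -2.799  (pwcB)
log2(205.1/15.77) = 3.701  (kdpC)
log2(4.531/44.76) = -3.304  (heyE)
log2(801.7/1189) = -0.569  (yrjZ)
log2(0.125/1.004) = -3.006  (zupE)
The largest magnitude belongs to kdpC.

3.701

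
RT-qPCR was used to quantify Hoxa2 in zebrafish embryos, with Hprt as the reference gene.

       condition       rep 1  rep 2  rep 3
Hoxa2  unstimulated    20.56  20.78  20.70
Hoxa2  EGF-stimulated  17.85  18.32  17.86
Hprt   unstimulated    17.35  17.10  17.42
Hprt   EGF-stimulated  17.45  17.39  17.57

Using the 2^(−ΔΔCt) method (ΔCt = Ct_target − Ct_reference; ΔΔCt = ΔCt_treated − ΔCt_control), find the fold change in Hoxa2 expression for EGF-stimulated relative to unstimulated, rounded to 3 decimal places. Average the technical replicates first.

7.210

Mean Ct: Hoxa2 unstimulated 20.680; Hoxa2 EGF-stimulated 18.010; Hprt unstimulated 17.290; Hprt EGF-stimulated 17.470
ΔCt(unstimulated) = 20.680 − 17.290 = 3.390
ΔCt(EGF-stimulated) = 18.010 − 17.470 = 0.540
ΔΔCt = 0.540 − 3.390 = -2.850
Fold change = 2^(−(-2.850)) = 2^2.850 = 7.2100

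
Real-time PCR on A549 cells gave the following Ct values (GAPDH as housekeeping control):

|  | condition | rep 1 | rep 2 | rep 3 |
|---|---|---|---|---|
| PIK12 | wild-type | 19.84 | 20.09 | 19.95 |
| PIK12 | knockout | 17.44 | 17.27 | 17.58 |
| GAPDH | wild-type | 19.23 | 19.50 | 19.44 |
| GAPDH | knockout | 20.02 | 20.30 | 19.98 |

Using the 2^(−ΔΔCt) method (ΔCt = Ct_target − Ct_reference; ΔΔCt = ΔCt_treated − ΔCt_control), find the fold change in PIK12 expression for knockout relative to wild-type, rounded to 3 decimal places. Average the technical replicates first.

9.448

Mean Ct: PIK12 wild-type 19.960; PIK12 knockout 17.430; GAPDH wild-type 19.390; GAPDH knockout 20.100
ΔCt(wild-type) = 19.960 − 19.390 = 0.570
ΔCt(knockout) = 17.430 − 20.100 = -2.670
ΔΔCt = -2.670 − 0.570 = -3.240
Fold change = 2^(−(-3.240)) = 2^3.240 = 9.4479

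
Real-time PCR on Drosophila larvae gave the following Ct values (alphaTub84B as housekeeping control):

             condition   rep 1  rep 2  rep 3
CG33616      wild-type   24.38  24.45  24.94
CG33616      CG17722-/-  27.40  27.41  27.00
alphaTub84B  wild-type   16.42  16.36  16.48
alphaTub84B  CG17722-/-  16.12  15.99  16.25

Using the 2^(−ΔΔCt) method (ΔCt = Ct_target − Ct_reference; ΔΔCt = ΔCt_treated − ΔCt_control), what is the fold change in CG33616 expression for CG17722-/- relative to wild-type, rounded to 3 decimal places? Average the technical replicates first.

0.127

Mean Ct: CG33616 wild-type 24.590; CG33616 CG17722-/- 27.270; alphaTub84B wild-type 16.420; alphaTub84B CG17722-/- 16.120
ΔCt(wild-type) = 24.590 − 16.420 = 8.170
ΔCt(CG17722-/-) = 27.270 − 16.120 = 11.150
ΔΔCt = 11.150 − 8.170 = 2.980
Fold change = 2^(−2.980) = 0.1267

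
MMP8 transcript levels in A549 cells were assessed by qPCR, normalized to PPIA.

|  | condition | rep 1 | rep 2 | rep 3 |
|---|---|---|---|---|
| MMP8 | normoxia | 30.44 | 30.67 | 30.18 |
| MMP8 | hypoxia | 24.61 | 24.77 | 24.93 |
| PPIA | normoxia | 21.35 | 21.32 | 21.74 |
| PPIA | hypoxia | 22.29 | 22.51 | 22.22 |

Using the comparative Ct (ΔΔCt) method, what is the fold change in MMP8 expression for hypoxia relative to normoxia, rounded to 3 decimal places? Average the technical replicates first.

Mean Ct: MMP8 normoxia 30.430; MMP8 hypoxia 24.770; PPIA normoxia 21.470; PPIA hypoxia 22.340
ΔCt(normoxia) = 30.430 − 21.470 = 8.960
ΔCt(hypoxia) = 24.770 − 22.340 = 2.430
ΔΔCt = 2.430 − 8.960 = -6.530
Fold change = 2^(−(-6.530)) = 2^6.530 = 92.4115

92.411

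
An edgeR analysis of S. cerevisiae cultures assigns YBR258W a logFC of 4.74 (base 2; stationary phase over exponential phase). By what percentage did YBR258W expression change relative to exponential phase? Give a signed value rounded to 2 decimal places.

2572.28%

Fold change = 2^(4.74) = 26.7228
Percent change = (FC − 1) × 100% = (26.7228 − 1) × 100 = 2572.28%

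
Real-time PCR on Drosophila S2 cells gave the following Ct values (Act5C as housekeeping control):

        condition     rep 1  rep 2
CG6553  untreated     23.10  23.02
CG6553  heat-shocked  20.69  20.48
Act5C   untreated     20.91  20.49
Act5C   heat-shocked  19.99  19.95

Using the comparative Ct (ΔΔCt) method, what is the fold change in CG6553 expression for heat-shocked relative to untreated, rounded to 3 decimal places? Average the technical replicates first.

3.352

Mean Ct: CG6553 untreated 23.060; CG6553 heat-shocked 20.585; Act5C untreated 20.700; Act5C heat-shocked 19.970
ΔCt(untreated) = 23.060 − 20.700 = 2.360
ΔCt(heat-shocked) = 20.585 − 19.970 = 0.615
ΔΔCt = 0.615 − 2.360 = -1.745
Fold change = 2^(−(-1.745)) = 2^1.745 = 3.3519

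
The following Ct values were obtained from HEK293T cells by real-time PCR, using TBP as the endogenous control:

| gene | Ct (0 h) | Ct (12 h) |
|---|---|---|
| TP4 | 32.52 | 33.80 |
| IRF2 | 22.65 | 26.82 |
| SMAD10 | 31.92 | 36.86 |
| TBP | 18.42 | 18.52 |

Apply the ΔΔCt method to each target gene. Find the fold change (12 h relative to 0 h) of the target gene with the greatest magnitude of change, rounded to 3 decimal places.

TP4: ΔΔCt = (33.80−18.52) − (32.52−18.42) = 15.28 − 14.10 = 1.18; fold change = 2^-1.18 = 0.441
IRF2: ΔΔCt = (26.82−18.52) − (22.65−18.42) = 8.30 − 4.23 = 4.07; fold change = 2^-4.07 = 0.060
SMAD10: ΔΔCt = (36.86−18.52) − (31.92−18.42) = 18.34 − 13.50 = 4.84; fold change = 2^-4.84 = 0.035
SMAD10 has the largest |ΔΔCt| = 4.84.

0.035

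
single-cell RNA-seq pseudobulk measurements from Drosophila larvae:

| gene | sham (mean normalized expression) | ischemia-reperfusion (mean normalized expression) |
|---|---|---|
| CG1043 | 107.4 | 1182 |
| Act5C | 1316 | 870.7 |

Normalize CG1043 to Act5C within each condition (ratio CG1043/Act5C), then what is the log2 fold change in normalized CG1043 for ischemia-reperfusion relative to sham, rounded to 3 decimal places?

CG1043/Act5C (sham) = 107.4 / 1316 = 0.081611
CG1043/Act5C (ischemia-reperfusion) = 1182 / 870.7 = 1.3575
Fold change = 1.3575 / 0.081611 = 16.6341
log2(16.6341) = 4.0561

4.056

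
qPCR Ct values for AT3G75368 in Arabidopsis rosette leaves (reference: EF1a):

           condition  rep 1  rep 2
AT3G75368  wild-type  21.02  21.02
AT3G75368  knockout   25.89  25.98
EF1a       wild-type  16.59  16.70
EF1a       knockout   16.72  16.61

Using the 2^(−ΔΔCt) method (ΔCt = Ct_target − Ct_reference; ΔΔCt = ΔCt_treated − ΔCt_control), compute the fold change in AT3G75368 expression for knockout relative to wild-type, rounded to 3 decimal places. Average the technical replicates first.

0.034

Mean Ct: AT3G75368 wild-type 21.020; AT3G75368 knockout 25.935; EF1a wild-type 16.645; EF1a knockout 16.665
ΔCt(wild-type) = 21.020 − 16.645 = 4.375
ΔCt(knockout) = 25.935 − 16.665 = 9.270
ΔΔCt = 9.270 − 4.375 = 4.895
Fold change = 2^(−4.895) = 0.0336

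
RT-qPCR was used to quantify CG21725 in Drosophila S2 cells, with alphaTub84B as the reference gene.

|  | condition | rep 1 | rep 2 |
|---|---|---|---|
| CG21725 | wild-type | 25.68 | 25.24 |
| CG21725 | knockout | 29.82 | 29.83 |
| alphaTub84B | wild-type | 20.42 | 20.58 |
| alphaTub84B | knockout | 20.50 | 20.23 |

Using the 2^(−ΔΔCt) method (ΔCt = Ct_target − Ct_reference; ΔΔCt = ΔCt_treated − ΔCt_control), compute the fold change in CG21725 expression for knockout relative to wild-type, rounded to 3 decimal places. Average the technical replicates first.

Mean Ct: CG21725 wild-type 25.460; CG21725 knockout 29.825; alphaTub84B wild-type 20.500; alphaTub84B knockout 20.365
ΔCt(wild-type) = 25.460 − 20.500 = 4.960
ΔCt(knockout) = 29.825 − 20.365 = 9.460
ΔΔCt = 9.460 − 4.960 = 4.500
Fold change = 2^(−4.500) = 0.0442

0.044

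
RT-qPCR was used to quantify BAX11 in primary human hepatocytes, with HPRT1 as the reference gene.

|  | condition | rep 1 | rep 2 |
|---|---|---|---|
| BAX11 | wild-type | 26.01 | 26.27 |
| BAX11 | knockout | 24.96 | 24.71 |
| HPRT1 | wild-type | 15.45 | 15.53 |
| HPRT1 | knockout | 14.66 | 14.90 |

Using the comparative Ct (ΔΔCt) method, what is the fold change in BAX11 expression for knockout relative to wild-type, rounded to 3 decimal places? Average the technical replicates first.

1.510

Mean Ct: BAX11 wild-type 26.140; BAX11 knockout 24.835; HPRT1 wild-type 15.490; HPRT1 knockout 14.780
ΔCt(wild-type) = 26.140 − 15.490 = 10.650
ΔCt(knockout) = 24.835 − 14.780 = 10.055
ΔΔCt = 10.055 − 10.650 = -0.595
Fold change = 2^(−(-0.595)) = 2^0.595 = 1.5105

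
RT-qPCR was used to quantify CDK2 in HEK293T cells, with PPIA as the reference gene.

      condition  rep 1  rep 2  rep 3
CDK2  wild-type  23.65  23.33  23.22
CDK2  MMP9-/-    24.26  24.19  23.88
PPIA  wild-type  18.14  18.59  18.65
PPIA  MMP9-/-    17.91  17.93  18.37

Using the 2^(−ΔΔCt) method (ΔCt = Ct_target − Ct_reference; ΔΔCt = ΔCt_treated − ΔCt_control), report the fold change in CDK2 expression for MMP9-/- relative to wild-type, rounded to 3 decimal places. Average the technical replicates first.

0.467

Mean Ct: CDK2 wild-type 23.400; CDK2 MMP9-/- 24.110; PPIA wild-type 18.460; PPIA MMP9-/- 18.070
ΔCt(wild-type) = 23.400 − 18.460 = 4.940
ΔCt(MMP9-/-) = 24.110 − 18.070 = 6.040
ΔΔCt = 6.040 − 4.940 = 1.100
Fold change = 2^(−1.100) = 0.4665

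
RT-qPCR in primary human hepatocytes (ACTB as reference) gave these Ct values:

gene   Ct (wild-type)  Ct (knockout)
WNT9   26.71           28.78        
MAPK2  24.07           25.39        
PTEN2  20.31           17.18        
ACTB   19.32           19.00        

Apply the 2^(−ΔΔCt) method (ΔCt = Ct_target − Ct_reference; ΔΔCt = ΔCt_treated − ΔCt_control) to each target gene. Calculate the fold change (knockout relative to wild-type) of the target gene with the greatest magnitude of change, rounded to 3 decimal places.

WNT9: ΔΔCt = (28.78−19.00) − (26.71−19.32) = 9.78 − 7.39 = 2.39; fold change = 2^-2.39 = 0.191
MAPK2: ΔΔCt = (25.39−19.00) − (24.07−19.32) = 6.39 − 4.75 = 1.64; fold change = 2^-1.64 = 0.321
PTEN2: ΔΔCt = (17.18−19.00) − (20.31−19.32) = -1.82 − 0.99 = -2.81; fold change = 2^2.81 = 7.013
PTEN2 has the largest |ΔΔCt| = 2.81.

7.013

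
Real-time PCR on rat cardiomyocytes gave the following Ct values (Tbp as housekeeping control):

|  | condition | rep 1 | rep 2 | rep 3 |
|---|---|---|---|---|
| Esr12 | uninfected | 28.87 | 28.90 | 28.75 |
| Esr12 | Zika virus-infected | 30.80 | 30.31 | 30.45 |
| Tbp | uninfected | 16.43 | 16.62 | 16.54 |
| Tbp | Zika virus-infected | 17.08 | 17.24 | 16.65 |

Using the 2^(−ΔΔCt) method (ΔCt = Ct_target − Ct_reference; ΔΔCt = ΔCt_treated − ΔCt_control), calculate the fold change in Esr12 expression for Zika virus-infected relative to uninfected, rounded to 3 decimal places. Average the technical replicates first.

Mean Ct: Esr12 uninfected 28.840; Esr12 Zika virus-infected 30.520; Tbp uninfected 16.530; Tbp Zika virus-infected 16.990
ΔCt(uninfected) = 28.840 − 16.530 = 12.310
ΔCt(Zika virus-infected) = 30.520 − 16.990 = 13.530
ΔΔCt = 13.530 − 12.310 = 1.220
Fold change = 2^(−1.220) = 0.4293

0.429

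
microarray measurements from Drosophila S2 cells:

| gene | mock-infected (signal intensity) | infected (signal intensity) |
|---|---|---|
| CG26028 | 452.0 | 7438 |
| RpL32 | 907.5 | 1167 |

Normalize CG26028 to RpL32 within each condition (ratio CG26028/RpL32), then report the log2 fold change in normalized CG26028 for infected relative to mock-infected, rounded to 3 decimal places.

3.678

CG26028/RpL32 (mock-infected) = 452.0 / 907.5 = 0.49807
CG26028/RpL32 (infected) = 7438 / 1167 = 6.3736
Fold change = 6.3736 / 0.49807 = 12.7966
log2(12.7966) = 3.6777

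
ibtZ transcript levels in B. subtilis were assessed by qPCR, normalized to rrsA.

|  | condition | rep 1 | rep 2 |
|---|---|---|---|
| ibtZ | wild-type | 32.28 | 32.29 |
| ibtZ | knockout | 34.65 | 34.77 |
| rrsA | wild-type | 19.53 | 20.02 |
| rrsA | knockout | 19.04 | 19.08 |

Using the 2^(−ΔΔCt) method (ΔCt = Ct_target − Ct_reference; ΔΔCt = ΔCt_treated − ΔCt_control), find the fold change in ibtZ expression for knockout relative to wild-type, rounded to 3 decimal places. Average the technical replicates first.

0.113

Mean Ct: ibtZ wild-type 32.285; ibtZ knockout 34.710; rrsA wild-type 19.775; rrsA knockout 19.060
ΔCt(wild-type) = 32.285 − 19.775 = 12.510
ΔCt(knockout) = 34.710 − 19.060 = 15.650
ΔΔCt = 15.650 − 12.510 = 3.140
Fold change = 2^(−3.140) = 0.1134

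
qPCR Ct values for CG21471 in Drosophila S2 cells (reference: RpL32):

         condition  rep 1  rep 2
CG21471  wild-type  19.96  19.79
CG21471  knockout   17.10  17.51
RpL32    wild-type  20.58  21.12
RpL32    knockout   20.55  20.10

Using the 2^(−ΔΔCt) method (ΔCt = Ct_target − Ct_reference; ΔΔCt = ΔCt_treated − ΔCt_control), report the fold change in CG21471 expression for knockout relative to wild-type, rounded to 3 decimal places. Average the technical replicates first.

Mean Ct: CG21471 wild-type 19.875; CG21471 knockout 17.305; RpL32 wild-type 20.850; RpL32 knockout 20.325
ΔCt(wild-type) = 19.875 − 20.850 = -0.975
ΔCt(knockout) = 17.305 − 20.325 = -3.020
ΔΔCt = -3.020 − (-0.975) = -2.045
Fold change = 2^(−(-2.045)) = 2^2.045 = 4.1267

4.127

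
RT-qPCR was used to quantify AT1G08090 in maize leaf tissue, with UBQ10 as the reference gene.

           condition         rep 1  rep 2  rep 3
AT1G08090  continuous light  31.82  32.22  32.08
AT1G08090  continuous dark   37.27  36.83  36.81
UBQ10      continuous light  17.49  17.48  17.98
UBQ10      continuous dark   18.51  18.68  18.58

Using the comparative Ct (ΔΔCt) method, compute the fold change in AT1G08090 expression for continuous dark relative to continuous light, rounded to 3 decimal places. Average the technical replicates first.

0.063

Mean Ct: AT1G08090 continuous light 32.040; AT1G08090 continuous dark 36.970; UBQ10 continuous light 17.650; UBQ10 continuous dark 18.590
ΔCt(continuous light) = 32.040 − 17.650 = 14.390
ΔCt(continuous dark) = 36.970 − 18.590 = 18.380
ΔΔCt = 18.380 − 14.390 = 3.990
Fold change = 2^(−3.990) = 0.0629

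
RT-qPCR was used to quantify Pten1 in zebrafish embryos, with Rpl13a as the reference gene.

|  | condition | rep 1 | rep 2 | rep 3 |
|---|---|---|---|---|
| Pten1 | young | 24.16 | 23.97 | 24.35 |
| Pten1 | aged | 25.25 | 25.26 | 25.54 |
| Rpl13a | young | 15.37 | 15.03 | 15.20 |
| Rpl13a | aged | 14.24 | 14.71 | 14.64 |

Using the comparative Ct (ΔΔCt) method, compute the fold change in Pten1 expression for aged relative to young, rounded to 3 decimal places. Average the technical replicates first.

0.275

Mean Ct: Pten1 young 24.160; Pten1 aged 25.350; Rpl13a young 15.200; Rpl13a aged 14.530
ΔCt(young) = 24.160 − 15.200 = 8.960
ΔCt(aged) = 25.350 − 14.530 = 10.820
ΔΔCt = 10.820 − 8.960 = 1.860
Fold change = 2^(−1.860) = 0.2755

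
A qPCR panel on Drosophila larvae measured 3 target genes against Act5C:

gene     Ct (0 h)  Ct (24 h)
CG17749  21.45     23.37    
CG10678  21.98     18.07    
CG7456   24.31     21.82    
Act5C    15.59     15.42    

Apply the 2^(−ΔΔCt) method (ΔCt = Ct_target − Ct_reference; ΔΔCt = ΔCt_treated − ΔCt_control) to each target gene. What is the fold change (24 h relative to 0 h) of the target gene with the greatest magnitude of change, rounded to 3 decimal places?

CG17749: ΔΔCt = (23.37−15.42) − (21.45−15.59) = 7.95 − 5.86 = 2.09; fold change = 2^-2.09 = 0.235
CG10678: ΔΔCt = (18.07−15.42) − (21.98−15.59) = 2.65 − 6.39 = -3.74; fold change = 2^3.74 = 13.361
CG7456: ΔΔCt = (21.82−15.42) − (24.31−15.59) = 6.40 − 8.72 = -2.32; fold change = 2^2.32 = 4.993
CG10678 has the largest |ΔΔCt| = 3.74.

13.361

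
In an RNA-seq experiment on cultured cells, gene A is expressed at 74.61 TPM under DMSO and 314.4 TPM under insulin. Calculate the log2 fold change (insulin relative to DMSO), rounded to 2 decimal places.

2.08

Fold change = 314.4 / 74.61 = 4.2139
log2(4.2139) = 2.075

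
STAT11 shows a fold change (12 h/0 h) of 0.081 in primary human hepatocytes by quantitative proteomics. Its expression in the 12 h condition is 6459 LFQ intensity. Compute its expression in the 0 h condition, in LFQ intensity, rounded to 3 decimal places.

79740.741

0 h expression = 6459 / 0.081 = 79740.741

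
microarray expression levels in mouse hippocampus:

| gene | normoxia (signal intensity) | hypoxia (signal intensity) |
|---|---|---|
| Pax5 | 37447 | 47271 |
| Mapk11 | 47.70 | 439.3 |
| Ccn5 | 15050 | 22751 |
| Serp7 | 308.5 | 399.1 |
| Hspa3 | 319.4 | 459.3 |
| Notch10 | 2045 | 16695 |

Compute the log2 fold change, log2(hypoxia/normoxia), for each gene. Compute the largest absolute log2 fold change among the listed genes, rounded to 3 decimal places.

3.203

log2(47271/37447) = 0.336  (Pax5)
log2(439.3/47.70) = 3.203  (Mapk11)
log2(22751/15050) = 0.596  (Ccn5)
log2(399.1/308.5) = 0.371  (Serp7)
log2(459.3/319.4) = 0.524  (Hspa3)
log2(16695/2045) = 3.029  (Notch10)
The largest magnitude belongs to Mapk11.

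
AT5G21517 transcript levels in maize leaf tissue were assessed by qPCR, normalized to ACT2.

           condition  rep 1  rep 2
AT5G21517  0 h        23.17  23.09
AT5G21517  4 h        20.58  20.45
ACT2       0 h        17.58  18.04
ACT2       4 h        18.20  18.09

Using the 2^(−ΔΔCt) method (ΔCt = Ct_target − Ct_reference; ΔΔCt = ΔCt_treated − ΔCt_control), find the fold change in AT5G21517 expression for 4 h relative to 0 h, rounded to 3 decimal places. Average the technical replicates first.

Mean Ct: AT5G21517 0 h 23.130; AT5G21517 4 h 20.515; ACT2 0 h 17.810; ACT2 4 h 18.145
ΔCt(0 h) = 23.130 − 17.810 = 5.320
ΔCt(4 h) = 20.515 − 18.145 = 2.370
ΔΔCt = 2.370 − 5.320 = -2.950
Fold change = 2^(−(-2.950)) = 2^2.950 = 7.7275

7.727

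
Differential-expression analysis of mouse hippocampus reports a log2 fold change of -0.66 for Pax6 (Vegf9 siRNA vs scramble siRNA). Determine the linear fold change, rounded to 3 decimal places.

0.633

Fold change = 2^(-0.66) = 0.6329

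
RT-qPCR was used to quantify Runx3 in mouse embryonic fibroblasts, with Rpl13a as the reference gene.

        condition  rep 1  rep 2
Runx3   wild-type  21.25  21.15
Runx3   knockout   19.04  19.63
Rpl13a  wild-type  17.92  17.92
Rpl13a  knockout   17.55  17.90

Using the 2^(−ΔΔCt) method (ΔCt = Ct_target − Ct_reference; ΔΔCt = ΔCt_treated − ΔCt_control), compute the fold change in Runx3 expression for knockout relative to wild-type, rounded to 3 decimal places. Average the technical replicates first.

Mean Ct: Runx3 wild-type 21.200; Runx3 knockout 19.335; Rpl13a wild-type 17.920; Rpl13a knockout 17.725
ΔCt(wild-type) = 21.200 − 17.920 = 3.280
ΔCt(knockout) = 19.335 − 17.725 = 1.610
ΔΔCt = 1.610 − 3.280 = -1.670
Fold change = 2^(−(-1.670)) = 2^1.670 = 3.1821

3.182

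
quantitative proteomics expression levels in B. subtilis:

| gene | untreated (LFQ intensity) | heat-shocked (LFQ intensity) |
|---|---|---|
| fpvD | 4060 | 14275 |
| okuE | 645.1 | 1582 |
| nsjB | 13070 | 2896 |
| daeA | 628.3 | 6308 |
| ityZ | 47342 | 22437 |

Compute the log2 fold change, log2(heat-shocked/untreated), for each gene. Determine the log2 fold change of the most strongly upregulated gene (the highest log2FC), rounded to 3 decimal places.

log2(14275/4060) = 1.814  (fpvD)
log2(1582/645.1) = 1.294  (okuE)
log2(2896/13070) = -2.174  (nsjB)
log2(6308/628.3) = 3.328  (daeA)
log2(22437/47342) = -1.077  (ityZ)
daeA is most strongly upregulated.

3.328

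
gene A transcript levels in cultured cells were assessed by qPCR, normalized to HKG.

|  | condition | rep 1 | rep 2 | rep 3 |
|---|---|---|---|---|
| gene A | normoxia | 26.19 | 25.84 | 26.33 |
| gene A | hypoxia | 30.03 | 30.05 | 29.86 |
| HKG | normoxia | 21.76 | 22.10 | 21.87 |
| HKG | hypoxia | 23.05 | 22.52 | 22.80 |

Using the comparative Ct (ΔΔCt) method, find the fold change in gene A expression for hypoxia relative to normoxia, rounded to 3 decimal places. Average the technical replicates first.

Mean Ct: gene A normoxia 26.120; gene A hypoxia 29.980; HKG normoxia 21.910; HKG hypoxia 22.790
ΔCt(normoxia) = 26.120 − 21.910 = 4.210
ΔCt(hypoxia) = 29.980 − 22.790 = 7.190
ΔΔCt = 7.190 − 4.210 = 2.980
Fold change = 2^(−2.980) = 0.1267

0.127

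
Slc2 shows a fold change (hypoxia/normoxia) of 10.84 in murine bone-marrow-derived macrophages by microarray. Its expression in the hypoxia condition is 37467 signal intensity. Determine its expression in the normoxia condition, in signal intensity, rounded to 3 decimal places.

3456.365

normoxia expression = 37467 / 10.84 = 3456.365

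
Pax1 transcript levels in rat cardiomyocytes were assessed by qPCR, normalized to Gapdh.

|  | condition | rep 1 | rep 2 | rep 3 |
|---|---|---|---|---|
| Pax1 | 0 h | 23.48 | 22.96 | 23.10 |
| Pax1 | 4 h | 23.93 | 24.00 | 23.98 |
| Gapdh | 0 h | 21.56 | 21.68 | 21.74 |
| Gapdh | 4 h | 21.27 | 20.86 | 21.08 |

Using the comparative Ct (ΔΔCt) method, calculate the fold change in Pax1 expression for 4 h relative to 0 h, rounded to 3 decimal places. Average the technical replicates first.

0.384

Mean Ct: Pax1 0 h 23.180; Pax1 4 h 23.970; Gapdh 0 h 21.660; Gapdh 4 h 21.070
ΔCt(0 h) = 23.180 − 21.660 = 1.520
ΔCt(4 h) = 23.970 − 21.070 = 2.900
ΔΔCt = 2.900 − 1.520 = 1.380
Fold change = 2^(−1.380) = 0.3842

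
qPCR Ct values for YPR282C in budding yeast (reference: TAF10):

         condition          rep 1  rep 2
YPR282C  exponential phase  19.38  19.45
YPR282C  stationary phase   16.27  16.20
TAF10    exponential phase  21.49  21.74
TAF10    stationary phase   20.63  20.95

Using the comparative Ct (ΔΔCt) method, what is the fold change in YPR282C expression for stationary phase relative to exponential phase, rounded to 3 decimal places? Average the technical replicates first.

Mean Ct: YPR282C exponential phase 19.415; YPR282C stationary phase 16.235; TAF10 exponential phase 21.615; TAF10 stationary phase 20.790
ΔCt(exponential phase) = 19.415 − 21.615 = -2.200
ΔCt(stationary phase) = 16.235 − 20.790 = -4.555
ΔΔCt = -4.555 − (-2.200) = -2.355
Fold change = 2^(−(-2.355)) = 2^2.355 = 5.1159

5.116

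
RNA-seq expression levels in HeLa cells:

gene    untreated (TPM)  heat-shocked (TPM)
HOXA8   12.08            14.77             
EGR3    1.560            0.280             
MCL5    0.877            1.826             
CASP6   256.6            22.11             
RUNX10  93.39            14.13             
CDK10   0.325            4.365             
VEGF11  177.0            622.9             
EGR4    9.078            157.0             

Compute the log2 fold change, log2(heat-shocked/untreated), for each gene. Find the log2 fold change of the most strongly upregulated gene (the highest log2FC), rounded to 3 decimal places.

log2(14.77/12.08) = 0.290  (HOXA8)
log2(0.280/1.560) = -2.478  (EGR3)
log2(1.826/0.877) = 1.058  (MCL5)
log2(22.11/256.6) = -3.537  (CASP6)
log2(14.13/93.39) = -2.725  (RUNX10)
log2(4.365/0.325) = 3.747  (CDK10)
log2(622.9/177.0) = 1.815  (VEGF11)
log2(157.0/9.078) = 4.112  (EGR4)
EGR4 is most strongly upregulated.

4.112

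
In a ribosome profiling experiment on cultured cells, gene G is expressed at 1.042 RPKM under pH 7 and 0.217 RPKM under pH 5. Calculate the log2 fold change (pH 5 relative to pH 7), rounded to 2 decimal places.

Fold change = 0.217 / 1.042 = 0.2083
log2(0.2083) = -2.264

-2.26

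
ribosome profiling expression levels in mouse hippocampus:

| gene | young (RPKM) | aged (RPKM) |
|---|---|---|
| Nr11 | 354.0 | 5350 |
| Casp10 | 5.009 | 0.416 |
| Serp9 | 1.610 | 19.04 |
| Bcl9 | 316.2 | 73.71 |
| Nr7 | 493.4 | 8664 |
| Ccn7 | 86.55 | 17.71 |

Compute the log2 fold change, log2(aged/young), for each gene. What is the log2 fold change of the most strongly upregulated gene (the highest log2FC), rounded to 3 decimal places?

log2(5350/354.0) = 3.918  (Nr11)
log2(0.416/5.009) = -3.590  (Casp10)
log2(19.04/1.610) = 3.564  (Serp9)
log2(73.71/316.2) = -2.101  (Bcl9)
log2(8664/493.4) = 4.134  (Nr7)
log2(17.71/86.55) = -2.289  (Ccn7)
Nr7 is most strongly upregulated.

4.134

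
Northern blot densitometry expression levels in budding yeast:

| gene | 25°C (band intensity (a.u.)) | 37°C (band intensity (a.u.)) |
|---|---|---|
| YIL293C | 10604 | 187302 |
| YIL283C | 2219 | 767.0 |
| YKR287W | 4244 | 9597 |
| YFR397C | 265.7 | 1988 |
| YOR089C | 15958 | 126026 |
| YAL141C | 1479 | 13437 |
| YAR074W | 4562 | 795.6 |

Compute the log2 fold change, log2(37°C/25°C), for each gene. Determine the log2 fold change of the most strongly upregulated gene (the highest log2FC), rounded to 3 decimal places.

4.143

log2(187302/10604) = 4.143  (YIL293C)
log2(767.0/2219) = -1.533  (YIL283C)
log2(9597/4244) = 1.177  (YKR287W)
log2(1988/265.7) = 2.903  (YFR397C)
log2(126026/15958) = 2.981  (YOR089C)
log2(13437/1479) = 3.184  (YAL141C)
log2(795.6/4562) = -2.520  (YAR074W)
YIL293C is most strongly upregulated.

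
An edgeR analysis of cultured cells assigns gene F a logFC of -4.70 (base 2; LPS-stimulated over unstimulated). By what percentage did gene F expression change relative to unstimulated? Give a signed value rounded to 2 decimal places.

Fold change = 2^(-4.70) = 0.0385
Percent change = (FC − 1) × 100% = (0.0385 − 1) × 100 = -96.15%

-96.15%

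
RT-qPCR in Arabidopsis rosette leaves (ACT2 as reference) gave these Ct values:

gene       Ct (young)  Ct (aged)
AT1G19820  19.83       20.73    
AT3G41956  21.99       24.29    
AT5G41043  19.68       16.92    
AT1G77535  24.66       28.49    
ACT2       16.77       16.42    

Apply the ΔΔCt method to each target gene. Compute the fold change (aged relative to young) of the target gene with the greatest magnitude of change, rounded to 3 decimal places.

AT1G19820: ΔΔCt = (20.73−16.42) − (19.83−16.77) = 4.31 − 3.06 = 1.25; fold change = 2^-1.25 = 0.420
AT3G41956: ΔΔCt = (24.29−16.42) − (21.99−16.77) = 7.87 − 5.22 = 2.65; fold change = 2^-2.65 = 0.159
AT5G41043: ΔΔCt = (16.92−16.42) − (19.68−16.77) = 0.50 − 2.91 = -2.41; fold change = 2^2.41 = 5.315
AT1G77535: ΔΔCt = (28.49−16.42) − (24.66−16.77) = 12.07 − 7.89 = 4.18; fold change = 2^-4.18 = 0.055
AT1G77535 has the largest |ΔΔCt| = 4.18.

0.055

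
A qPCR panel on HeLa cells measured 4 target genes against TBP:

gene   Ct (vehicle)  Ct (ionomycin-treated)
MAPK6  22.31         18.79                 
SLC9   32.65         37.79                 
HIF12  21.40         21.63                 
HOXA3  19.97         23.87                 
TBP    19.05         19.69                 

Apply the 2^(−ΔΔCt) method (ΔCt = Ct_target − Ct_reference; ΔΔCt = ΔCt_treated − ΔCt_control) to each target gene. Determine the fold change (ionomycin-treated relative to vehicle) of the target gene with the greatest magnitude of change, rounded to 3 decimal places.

MAPK6: ΔΔCt = (18.79−19.69) − (22.31−19.05) = -0.90 − 3.26 = -4.16; fold change = 2^4.16 = 17.877
SLC9: ΔΔCt = (37.79−19.69) − (32.65−19.05) = 18.10 − 13.60 = 4.50; fold change = 2^-4.50 = 0.044
HIF12: ΔΔCt = (21.63−19.69) − (21.40−19.05) = 1.94 − 2.35 = -0.41; fold change = 2^0.41 = 1.329
HOXA3: ΔΔCt = (23.87−19.69) − (19.97−19.05) = 4.18 − 0.92 = 3.26; fold change = 2^-3.26 = 0.104
SLC9 has the largest |ΔΔCt| = 4.50.

0.044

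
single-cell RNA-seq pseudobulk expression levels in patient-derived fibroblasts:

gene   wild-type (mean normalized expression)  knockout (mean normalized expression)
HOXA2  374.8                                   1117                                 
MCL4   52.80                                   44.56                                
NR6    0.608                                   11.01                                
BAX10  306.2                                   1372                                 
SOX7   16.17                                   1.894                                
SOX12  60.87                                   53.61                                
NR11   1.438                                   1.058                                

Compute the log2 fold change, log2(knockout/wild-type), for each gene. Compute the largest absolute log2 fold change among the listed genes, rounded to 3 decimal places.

log2(1117/374.8) = 1.575  (HOXA2)
log2(44.56/52.80) = -0.245  (MCL4)
log2(11.01/0.608) = 4.179  (NR6)
log2(1372/306.2) = 2.164  (BAX10)
log2(1.894/16.17) = -3.094  (SOX7)
log2(53.61/60.87) = -0.183  (SOX12)
log2(1.058/1.438) = -0.443  (NR11)
The largest magnitude belongs to NR6.

4.179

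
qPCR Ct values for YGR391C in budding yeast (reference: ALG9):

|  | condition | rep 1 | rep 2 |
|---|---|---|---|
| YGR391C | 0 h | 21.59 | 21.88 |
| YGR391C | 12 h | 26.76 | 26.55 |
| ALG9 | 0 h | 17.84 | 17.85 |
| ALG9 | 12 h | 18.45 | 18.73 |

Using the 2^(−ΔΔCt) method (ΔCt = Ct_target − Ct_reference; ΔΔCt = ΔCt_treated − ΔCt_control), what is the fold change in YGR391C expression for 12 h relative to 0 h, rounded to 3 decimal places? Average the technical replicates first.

0.055

Mean Ct: YGR391C 0 h 21.735; YGR391C 12 h 26.655; ALG9 0 h 17.845; ALG9 12 h 18.590
ΔCt(0 h) = 21.735 − 17.845 = 3.890
ΔCt(12 h) = 26.655 − 18.590 = 8.065
ΔΔCt = 8.065 − 3.890 = 4.175
Fold change = 2^(−4.175) = 0.0554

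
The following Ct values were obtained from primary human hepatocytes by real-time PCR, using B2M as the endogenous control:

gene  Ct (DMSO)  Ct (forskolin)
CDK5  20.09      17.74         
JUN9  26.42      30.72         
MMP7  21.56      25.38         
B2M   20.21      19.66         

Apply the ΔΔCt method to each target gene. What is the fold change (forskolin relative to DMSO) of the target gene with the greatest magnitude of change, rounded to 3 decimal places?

CDK5: ΔΔCt = (17.74−19.66) − (20.09−20.21) = -1.92 − (-0.12) = -1.80; fold change = 2^1.80 = 3.482
JUN9: ΔΔCt = (30.72−19.66) − (26.42−20.21) = 11.06 − 6.21 = 4.85; fold change = 2^-4.85 = 0.035
MMP7: ΔΔCt = (25.38−19.66) − (21.56−20.21) = 5.72 − 1.35 = 4.37; fold change = 2^-4.37 = 0.048
JUN9 has the largest |ΔΔCt| = 4.85.

0.035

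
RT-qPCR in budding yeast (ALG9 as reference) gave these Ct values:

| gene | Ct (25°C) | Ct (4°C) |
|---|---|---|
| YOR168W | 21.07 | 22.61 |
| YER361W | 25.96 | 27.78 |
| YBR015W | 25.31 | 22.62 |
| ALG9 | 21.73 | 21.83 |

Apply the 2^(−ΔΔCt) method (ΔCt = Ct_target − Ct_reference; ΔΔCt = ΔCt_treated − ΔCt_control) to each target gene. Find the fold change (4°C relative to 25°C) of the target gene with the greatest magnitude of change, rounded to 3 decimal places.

YOR168W: ΔΔCt = (22.61−21.83) − (21.07−21.73) = 0.78 − (-0.66) = 1.44; fold change = 2^-1.44 = 0.369
YER361W: ΔΔCt = (27.78−21.83) − (25.96−21.73) = 5.95 − 4.23 = 1.72; fold change = 2^-1.72 = 0.304
YBR015W: ΔΔCt = (22.62−21.83) − (25.31−21.73) = 0.79 − 3.58 = -2.79; fold change = 2^2.79 = 6.916
YBR015W has the largest |ΔΔCt| = 2.79.

6.916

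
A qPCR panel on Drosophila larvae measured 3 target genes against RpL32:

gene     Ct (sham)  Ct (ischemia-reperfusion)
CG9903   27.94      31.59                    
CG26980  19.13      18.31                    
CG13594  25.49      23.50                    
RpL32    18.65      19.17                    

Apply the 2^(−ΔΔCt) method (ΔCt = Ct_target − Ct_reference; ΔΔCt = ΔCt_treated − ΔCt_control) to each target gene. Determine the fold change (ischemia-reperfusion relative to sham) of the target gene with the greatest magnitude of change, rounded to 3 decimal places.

0.114

CG9903: ΔΔCt = (31.59−19.17) − (27.94−18.65) = 12.42 − 9.29 = 3.13; fold change = 2^-3.13 = 0.114
CG26980: ΔΔCt = (18.31−19.17) − (19.13−18.65) = -0.86 − 0.48 = -1.34; fold change = 2^1.34 = 2.532
CG13594: ΔΔCt = (23.50−19.17) − (25.49−18.65) = 4.33 − 6.84 = -2.51; fold change = 2^2.51 = 5.696
CG9903 has the largest |ΔΔCt| = 3.13.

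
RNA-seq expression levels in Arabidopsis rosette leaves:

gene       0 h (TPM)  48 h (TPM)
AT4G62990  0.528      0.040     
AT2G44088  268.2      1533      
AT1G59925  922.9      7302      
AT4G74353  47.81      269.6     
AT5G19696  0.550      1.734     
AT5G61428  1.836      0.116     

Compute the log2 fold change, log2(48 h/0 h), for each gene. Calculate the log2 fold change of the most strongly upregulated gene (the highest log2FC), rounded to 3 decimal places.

log2(0.040/0.528) = -3.722  (AT4G62990)
log2(1533/268.2) = 2.515  (AT2G44088)
log2(7302/922.9) = 2.984  (AT1G59925)
log2(269.6/47.81) = 2.495  (AT4G74353)
log2(1.734/0.550) = 1.657  (AT5G19696)
log2(0.116/1.836) = -3.984  (AT5G61428)
AT1G59925 is most strongly upregulated.

2.984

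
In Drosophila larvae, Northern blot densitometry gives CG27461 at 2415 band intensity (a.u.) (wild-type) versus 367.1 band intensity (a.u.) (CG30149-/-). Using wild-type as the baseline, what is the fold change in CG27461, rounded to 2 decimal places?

Fold change = 367.1 / 2415 = 0.152
CG27461 is downregulated.

0.15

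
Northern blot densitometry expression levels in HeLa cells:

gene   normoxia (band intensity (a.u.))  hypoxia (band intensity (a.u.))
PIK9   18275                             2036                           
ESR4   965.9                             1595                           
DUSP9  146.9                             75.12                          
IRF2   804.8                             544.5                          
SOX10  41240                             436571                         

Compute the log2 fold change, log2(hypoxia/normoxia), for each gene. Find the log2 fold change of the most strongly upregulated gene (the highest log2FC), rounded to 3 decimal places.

log2(2036/18275) = -3.166  (PIK9)
log2(1595/965.9) = 0.724  (ESR4)
log2(75.12/146.9) = -0.968  (DUSP9)
log2(544.5/804.8) = -0.564  (IRF2)
log2(436571/41240) = 3.404  (SOX10)
SOX10 is most strongly upregulated.

3.404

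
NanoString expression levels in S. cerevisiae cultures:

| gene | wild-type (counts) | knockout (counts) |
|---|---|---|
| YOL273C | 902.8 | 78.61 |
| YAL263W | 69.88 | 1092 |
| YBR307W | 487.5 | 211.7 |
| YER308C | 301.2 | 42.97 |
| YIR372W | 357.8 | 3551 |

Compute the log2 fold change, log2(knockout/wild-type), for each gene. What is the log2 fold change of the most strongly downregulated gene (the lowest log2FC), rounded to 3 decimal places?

-3.522

log2(78.61/902.8) = -3.522  (YOL273C)
log2(1092/69.88) = 3.966  (YAL263W)
log2(211.7/487.5) = -1.203  (YBR307W)
log2(42.97/301.2) = -2.809  (YER308C)
log2(3551/357.8) = 3.311  (YIR372W)
YOL273C is most strongly downregulated.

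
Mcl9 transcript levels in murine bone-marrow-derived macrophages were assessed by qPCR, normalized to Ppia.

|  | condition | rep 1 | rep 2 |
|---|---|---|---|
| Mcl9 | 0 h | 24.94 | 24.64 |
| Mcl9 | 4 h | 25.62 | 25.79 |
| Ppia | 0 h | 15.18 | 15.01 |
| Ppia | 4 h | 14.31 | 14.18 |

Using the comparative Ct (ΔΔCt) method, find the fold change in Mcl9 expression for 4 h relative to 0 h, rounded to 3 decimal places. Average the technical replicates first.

Mean Ct: Mcl9 0 h 24.790; Mcl9 4 h 25.705; Ppia 0 h 15.095; Ppia 4 h 14.245
ΔCt(0 h) = 24.790 − 15.095 = 9.695
ΔCt(4 h) = 25.705 − 14.245 = 11.460
ΔΔCt = 11.460 − 9.695 = 1.765
Fold change = 2^(−1.765) = 0.2942

0.294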